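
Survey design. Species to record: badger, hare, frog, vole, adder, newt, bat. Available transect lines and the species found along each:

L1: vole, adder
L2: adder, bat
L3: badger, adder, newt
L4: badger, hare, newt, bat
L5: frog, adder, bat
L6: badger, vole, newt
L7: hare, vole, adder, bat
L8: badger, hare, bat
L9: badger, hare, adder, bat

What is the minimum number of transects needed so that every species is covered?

3

L1, L4, L5 together cover {badger, hare, frog, vole, adder, newt, bat} — every species.
No 2 of the 9 transects cover everything (all 36 pairs fall short), so 3 is minimum.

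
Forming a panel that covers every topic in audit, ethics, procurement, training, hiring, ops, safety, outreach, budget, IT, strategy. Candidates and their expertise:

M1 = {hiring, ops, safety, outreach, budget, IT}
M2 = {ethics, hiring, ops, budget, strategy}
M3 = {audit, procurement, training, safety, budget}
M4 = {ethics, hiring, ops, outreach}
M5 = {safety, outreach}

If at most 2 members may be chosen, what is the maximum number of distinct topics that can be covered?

Choosing M1, M3 covers {audit, procurement, training, hiring, ops, safety, outreach, budget, IT} — 9 topics.
No choice of 2 members does better; here ethics, strategy are left uncovered.

9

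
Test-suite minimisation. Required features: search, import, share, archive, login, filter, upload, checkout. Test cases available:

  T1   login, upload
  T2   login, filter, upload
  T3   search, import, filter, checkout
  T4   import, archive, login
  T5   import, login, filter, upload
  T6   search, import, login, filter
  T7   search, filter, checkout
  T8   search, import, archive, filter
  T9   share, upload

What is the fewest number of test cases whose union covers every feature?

T3, T4, T9 together cover {search, import, share, archive, login, filter, upload, checkout} — every feature.
No 2 of the 9 test cases cover everything (all 36 pairs fall short), so 3 is minimum.
Greedy (largest uncovered first) would take T3, T1, T4, T9 — 4 test cases — but 3 suffice.

3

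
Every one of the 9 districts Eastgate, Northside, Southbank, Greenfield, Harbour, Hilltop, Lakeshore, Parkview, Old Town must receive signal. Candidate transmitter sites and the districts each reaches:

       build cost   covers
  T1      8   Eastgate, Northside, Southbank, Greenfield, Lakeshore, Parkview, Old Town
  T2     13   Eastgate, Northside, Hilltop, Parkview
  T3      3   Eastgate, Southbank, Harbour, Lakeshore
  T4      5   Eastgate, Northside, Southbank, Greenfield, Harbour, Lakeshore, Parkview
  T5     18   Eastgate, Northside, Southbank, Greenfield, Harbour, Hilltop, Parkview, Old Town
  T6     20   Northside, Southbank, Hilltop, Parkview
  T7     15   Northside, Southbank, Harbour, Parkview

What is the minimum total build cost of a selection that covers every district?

T3, T5 cover every district at build cost 3 + 18 = 21.
Any cover uses at least 2 transmitter sites; among all covering selections none totals below 21.
Greedy by coverage-per-build cost would pick T4, T1, T2 for 26 — worse than the optimum 21.

21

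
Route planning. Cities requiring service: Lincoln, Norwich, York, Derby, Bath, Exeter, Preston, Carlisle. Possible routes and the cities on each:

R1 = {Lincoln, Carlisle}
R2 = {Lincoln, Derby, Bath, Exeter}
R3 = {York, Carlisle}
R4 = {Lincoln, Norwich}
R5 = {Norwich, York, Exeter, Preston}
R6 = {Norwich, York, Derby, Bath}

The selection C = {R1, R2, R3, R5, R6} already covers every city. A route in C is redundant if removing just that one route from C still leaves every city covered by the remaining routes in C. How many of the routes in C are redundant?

4

Drop R1: the rest still cover every city — redundant.
Drop R2: the rest still cover every city — redundant.
Drop R3: the rest still cover every city — redundant.
Drop R5: Preston uncovered — not redundant.
Drop R6: the rest still cover every city — redundant.
4 redundant: R1, R2, R3, R6.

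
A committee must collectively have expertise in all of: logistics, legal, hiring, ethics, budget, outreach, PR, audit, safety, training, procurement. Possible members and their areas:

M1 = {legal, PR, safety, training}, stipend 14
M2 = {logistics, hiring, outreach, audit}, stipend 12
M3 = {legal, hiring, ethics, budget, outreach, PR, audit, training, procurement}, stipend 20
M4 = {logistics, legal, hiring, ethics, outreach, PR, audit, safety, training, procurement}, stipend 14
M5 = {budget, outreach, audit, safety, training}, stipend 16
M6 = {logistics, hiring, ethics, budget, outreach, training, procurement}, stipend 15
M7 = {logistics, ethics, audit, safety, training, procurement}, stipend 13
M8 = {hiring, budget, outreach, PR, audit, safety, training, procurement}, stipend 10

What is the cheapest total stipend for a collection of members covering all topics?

M4, M8 cover every topic at stipend 14 + 10 = 24.
Any cover uses at least 2 members; among all covering selections none totals below 24.

24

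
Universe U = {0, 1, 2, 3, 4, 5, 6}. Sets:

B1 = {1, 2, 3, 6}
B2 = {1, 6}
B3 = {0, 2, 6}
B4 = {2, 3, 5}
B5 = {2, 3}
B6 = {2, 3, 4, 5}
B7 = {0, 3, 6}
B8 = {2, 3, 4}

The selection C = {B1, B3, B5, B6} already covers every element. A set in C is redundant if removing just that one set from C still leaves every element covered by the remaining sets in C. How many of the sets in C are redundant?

1

Drop B1: 1 uncovered — not redundant.
Drop B3: 0 uncovered — not redundant.
Drop B5: the rest still cover every element — redundant.
Drop B6: 4, 5 uncovered — not redundant.
1 redundant: B5.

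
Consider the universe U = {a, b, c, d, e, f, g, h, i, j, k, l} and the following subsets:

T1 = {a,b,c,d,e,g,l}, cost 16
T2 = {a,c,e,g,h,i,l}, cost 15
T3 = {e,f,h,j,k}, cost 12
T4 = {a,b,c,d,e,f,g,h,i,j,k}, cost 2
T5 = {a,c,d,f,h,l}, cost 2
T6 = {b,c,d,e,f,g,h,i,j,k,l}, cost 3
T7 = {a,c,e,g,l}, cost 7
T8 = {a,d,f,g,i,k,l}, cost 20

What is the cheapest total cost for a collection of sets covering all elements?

T4, T5 cover every element at cost 2 + 2 = 4.
Any cover uses at least 2 sets; among all covering selections none totals below 4.

4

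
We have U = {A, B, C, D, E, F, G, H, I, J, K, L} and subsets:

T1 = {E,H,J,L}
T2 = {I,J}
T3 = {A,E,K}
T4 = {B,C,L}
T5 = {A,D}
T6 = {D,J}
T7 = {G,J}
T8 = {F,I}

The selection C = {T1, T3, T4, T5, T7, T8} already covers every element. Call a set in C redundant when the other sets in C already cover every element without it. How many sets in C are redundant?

Drop T1: H uncovered — not redundant.
Drop T3: K uncovered — not redundant.
Drop T4: B, C uncovered — not redundant.
Drop T5: D uncovered — not redundant.
Drop T7: G uncovered — not redundant.
Drop T8: F, I uncovered — not redundant.
None of the sets in C is redundant.

0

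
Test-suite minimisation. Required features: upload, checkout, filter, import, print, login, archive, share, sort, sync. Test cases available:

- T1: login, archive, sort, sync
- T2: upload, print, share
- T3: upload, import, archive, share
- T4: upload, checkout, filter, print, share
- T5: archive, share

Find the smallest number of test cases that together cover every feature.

3

T1, T3, T4 together cover {upload, checkout, filter, import, print, login, archive, share, sort, sync} — every feature.
No 2 of the 5 test cases cover everything (all 10 pairs fall short), so 3 is minimum.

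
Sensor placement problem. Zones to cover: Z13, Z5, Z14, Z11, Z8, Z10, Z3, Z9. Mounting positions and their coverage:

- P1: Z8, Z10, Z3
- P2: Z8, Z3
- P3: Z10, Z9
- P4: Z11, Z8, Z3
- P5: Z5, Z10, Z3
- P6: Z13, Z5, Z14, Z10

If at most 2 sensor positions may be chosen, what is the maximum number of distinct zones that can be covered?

Choosing P4, P6 covers {Z13, Z5, Z14, Z11, Z8, Z10, Z3} — 7 zones.
No choice of 2 sensor positions does better; here Z9 is left uncovered.

7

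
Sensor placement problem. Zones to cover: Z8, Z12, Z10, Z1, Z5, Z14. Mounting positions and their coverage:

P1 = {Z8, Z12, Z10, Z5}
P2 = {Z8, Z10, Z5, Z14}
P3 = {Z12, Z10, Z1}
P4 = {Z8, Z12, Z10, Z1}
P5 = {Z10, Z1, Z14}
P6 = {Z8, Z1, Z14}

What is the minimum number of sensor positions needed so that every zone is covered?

P1, P5 together cover {Z8, Z12, Z10, Z1, Z5, Z14} — every zone.
No single sensor position contains all 6 zones, so 2 is optimal.

2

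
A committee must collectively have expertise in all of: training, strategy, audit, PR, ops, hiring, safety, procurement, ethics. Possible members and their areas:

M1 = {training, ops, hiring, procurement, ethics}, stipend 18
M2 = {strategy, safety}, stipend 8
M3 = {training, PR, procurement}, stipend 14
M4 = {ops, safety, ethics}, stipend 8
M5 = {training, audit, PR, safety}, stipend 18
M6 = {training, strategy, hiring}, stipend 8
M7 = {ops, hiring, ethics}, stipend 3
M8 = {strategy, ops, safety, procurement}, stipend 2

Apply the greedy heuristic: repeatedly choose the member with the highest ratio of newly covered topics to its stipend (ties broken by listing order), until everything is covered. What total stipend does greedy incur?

23

Pick 1: M8 adds 4 new (strategy, ops, safety, procurement) at stipend 2 (ratio 4/2).
Pick 2: M7 adds 2 new (hiring, ethics) at stipend 3 (ratio 2/3).
Pick 3: M5 adds 3 new (training, audit, PR) at stipend 18 (ratio 3/18).
Greedy total stipend: 2 + 3 + 18 = 23.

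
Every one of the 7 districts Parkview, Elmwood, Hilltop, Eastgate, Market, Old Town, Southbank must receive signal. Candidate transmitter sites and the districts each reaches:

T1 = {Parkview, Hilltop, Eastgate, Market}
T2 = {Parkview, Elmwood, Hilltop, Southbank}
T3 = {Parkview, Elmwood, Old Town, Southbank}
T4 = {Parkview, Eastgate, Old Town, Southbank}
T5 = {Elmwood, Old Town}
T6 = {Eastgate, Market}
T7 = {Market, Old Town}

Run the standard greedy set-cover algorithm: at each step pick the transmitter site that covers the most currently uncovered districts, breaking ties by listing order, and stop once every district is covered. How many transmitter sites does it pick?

2

Pick 1: T1 covers 4 new districts (Parkview, Hilltop, Eastgate, Market).
Pick 2: T3 covers 3 new districts (Elmwood, Old Town, Southbank).
Greedy uses 2 transmitter sites.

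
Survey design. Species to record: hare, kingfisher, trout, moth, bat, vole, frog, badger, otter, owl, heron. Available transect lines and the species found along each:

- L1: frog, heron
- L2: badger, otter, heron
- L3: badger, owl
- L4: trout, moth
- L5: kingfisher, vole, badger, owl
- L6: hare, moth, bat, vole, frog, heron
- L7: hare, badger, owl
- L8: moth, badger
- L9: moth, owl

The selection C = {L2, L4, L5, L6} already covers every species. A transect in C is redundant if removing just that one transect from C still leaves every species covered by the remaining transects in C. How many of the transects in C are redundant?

Drop L2: otter uncovered — not redundant.
Drop L4: trout uncovered — not redundant.
Drop L5: kingfisher, owl uncovered — not redundant.
Drop L6: hare, bat, frog uncovered — not redundant.
None of the transects in C is redundant.

0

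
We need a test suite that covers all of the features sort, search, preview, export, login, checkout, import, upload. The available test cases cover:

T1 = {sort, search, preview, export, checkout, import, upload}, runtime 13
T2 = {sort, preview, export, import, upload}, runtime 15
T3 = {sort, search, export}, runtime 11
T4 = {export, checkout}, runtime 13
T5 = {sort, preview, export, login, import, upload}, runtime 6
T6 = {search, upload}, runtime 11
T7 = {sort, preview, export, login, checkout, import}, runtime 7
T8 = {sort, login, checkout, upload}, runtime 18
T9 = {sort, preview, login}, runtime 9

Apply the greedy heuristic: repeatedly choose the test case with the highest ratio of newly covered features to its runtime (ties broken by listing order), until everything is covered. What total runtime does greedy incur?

Pick 1: T5 adds 6 new (sort, preview, export, login, import, upload) at runtime 6 (ratio 6/6).
Pick 2: T1 adds 2 new (search, checkout) at runtime 13 (ratio 2/13).
Greedy total runtime: 6 + 13 = 19. (The true optimum is 18, so greedy overshoots here.)

19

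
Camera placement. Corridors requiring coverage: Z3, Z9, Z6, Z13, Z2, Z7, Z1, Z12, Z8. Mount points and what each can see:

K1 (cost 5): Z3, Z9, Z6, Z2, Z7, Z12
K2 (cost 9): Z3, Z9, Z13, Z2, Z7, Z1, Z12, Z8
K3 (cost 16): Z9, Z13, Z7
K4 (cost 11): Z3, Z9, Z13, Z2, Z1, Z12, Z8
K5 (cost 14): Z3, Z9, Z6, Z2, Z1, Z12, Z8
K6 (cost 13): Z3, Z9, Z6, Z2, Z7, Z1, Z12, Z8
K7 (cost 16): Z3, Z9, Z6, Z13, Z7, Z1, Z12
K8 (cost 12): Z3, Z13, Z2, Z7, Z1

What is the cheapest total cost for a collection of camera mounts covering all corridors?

14

K1, K2 cover every corridor at cost 5 + 9 = 14.
Any cover uses at least 2 camera mounts; among all covering selections none totals below 14.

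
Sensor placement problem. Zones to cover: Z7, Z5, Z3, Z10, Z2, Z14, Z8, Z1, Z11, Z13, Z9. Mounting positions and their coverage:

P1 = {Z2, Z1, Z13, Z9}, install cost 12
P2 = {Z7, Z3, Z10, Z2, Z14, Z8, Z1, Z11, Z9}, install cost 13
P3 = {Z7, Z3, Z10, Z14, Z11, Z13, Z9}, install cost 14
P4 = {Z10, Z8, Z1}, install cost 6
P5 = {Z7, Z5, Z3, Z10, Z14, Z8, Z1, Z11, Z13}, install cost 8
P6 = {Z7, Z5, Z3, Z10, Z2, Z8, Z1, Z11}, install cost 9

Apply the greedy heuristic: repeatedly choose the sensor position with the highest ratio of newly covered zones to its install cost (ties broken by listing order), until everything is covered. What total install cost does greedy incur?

20

Pick 1: P5 adds 9 new (Z7, Z5, Z3, Z10, Z14, Z8, Z1, Z11, Z13) at install cost 8 (ratio 9/8).
Pick 2: P1 adds 2 new (Z2, Z9) at install cost 12 (ratio 2/12).
Greedy total install cost: 8 + 12 = 20.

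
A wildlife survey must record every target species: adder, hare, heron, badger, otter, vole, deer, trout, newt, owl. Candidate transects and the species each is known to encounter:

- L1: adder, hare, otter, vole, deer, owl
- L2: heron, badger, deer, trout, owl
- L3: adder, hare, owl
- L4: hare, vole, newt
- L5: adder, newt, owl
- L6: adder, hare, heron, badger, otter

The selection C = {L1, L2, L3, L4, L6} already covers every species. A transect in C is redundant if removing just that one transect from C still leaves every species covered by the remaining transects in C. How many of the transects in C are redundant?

3

Drop L1: the rest still cover every species — redundant.
Drop L2: trout uncovered — not redundant.
Drop L3: the rest still cover every species — redundant.
Drop L4: newt uncovered — not redundant.
Drop L6: the rest still cover every species — redundant.
3 redundant: L1, L3, L6.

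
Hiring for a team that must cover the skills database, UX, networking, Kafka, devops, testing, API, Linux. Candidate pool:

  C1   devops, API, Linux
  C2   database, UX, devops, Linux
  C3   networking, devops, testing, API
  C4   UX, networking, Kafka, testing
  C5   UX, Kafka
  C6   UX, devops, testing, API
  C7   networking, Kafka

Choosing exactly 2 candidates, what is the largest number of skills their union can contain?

7

Choosing C1, C4 covers {UX, networking, Kafka, devops, testing, API, Linux} — 7 skills.
No choice of 2 candidates does better; here database is left uncovered.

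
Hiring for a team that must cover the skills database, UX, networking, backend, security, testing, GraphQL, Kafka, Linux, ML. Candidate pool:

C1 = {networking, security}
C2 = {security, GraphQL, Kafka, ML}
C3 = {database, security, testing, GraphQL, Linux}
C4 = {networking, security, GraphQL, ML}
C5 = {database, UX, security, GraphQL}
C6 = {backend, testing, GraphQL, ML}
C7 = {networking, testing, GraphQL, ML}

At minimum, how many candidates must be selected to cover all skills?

C1, C2, C3, C5, C6 together cover {database, UX, networking, backend, security, testing, GraphQL, Kafka, Linux, ML} — every skill.
No 4 of the 7 candidates cover everything (all 35 size-4 selections fall short), so 5 is minimum.

5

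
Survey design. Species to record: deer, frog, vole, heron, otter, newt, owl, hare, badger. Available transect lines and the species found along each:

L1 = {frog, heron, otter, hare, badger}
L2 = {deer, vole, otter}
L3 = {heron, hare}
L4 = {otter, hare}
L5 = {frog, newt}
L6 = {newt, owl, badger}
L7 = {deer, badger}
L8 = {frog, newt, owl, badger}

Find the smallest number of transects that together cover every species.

L1, L2, L6 together cover {deer, frog, vole, heron, otter, newt, owl, hare, badger} — every species.
No 2 of the 8 transects cover everything (all 28 pairs fall short), so 3 is minimum.

3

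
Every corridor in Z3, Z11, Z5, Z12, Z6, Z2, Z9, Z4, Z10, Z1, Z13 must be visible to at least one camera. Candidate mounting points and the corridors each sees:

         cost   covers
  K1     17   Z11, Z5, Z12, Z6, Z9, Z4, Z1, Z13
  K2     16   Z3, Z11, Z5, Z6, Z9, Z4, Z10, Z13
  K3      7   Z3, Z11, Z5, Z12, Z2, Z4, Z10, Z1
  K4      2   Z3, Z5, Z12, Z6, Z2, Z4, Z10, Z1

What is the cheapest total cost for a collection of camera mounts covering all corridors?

18

K2, K4 cover every corridor at cost 16 + 2 = 18.
Any cover uses at least 2 camera mounts; among all covering selections none totals below 18.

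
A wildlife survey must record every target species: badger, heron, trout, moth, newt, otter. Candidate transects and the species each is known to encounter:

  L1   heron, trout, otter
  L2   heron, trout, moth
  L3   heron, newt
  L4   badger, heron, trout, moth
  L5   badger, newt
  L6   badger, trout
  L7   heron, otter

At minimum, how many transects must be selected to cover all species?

3

L1, L2, L5 together cover {badger, heron, trout, moth, newt, otter} — every species.
No 2 of the 7 transects cover everything (all 21 pairs fall short), so 3 is minimum.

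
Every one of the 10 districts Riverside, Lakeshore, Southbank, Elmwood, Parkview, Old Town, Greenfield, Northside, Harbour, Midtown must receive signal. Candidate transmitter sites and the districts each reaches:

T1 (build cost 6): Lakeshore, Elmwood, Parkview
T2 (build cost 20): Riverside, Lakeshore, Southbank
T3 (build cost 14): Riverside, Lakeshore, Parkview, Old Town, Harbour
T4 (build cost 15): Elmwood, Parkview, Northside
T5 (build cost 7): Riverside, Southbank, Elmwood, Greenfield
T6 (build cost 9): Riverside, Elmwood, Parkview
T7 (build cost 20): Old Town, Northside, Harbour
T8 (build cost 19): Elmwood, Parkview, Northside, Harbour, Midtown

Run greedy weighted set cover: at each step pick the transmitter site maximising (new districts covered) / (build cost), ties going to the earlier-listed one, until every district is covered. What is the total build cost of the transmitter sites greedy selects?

46

Pick 1: T5 adds 4 new (Riverside, Southbank, Elmwood, Greenfield) at build cost 7 (ratio 4/7).
Pick 2: T1 adds 2 new (Lakeshore, Parkview) at build cost 6 (ratio 2/6).
Pick 3: T8 adds 3 new (Northside, Harbour, Midtown) at build cost 19 (ratio 3/19).
Pick 4: T3 adds 1 new (Old Town) at build cost 14 (ratio 1/14).
Greedy total build cost: 7 + 6 + 19 + 14 = 46. (The true optimum is 40, so greedy overshoots here.)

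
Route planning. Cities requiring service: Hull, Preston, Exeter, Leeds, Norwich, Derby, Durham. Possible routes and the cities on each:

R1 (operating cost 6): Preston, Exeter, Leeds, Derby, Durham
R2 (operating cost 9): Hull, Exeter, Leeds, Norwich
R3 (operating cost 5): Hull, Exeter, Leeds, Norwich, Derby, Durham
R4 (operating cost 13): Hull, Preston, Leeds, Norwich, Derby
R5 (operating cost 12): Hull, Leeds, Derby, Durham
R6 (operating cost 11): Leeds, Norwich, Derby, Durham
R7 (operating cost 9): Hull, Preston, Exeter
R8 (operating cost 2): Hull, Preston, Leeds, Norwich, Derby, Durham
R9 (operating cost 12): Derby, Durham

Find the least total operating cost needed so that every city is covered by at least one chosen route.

7

R3, R8 cover every city at operating cost 5 + 2 = 7.
Any cover uses at least 2 routes; among all covering selections none totals below 7.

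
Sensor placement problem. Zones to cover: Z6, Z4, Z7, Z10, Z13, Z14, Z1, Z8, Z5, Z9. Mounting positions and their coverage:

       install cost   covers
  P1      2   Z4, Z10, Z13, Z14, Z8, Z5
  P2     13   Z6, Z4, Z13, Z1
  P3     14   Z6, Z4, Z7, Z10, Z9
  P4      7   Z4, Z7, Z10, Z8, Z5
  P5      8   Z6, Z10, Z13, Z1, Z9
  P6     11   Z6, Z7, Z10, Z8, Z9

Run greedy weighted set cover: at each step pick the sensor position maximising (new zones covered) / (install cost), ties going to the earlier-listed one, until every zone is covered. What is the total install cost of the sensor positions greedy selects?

Pick 1: P1 adds 6 new (Z4, Z10, Z13, Z14, Z8, Z5) at install cost 2 (ratio 6/2).
Pick 2: P5 adds 3 new (Z6, Z1, Z9) at install cost 8 (ratio 3/8).
Pick 3: P4 adds 1 new (Z7) at install cost 7 (ratio 1/7).
Greedy total install cost: 2 + 8 + 7 = 17.

17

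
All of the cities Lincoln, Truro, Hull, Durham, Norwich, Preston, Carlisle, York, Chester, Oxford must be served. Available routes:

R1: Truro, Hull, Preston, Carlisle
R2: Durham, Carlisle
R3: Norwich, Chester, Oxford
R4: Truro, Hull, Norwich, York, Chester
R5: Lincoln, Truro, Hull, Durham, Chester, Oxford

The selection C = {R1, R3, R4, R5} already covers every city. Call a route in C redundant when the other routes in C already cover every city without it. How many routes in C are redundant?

1

Drop R1: Preston, Carlisle uncovered — not redundant.
Drop R3: the rest still cover every city — redundant.
Drop R4: York uncovered — not redundant.
Drop R5: Lincoln, Durham uncovered — not redundant.
1 redundant: R3.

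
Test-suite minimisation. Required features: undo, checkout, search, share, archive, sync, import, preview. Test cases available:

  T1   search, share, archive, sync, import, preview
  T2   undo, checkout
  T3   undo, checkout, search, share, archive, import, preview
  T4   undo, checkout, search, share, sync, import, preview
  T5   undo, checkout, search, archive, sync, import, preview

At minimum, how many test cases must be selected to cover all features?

T1, T2 together cover {undo, checkout, search, share, archive, sync, import, preview} — every feature.
No single test case contains all 8 features, so 2 is optimal.

2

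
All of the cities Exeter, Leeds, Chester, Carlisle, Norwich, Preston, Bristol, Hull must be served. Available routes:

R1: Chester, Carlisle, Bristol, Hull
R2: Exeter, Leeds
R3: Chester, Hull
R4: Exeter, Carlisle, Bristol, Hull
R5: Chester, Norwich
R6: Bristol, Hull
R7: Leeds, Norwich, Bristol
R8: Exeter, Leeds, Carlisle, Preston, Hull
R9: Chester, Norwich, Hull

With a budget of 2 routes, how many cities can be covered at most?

7

Choosing R1, R8 covers {Exeter, Leeds, Chester, Carlisle, Preston, Bristol, Hull} — 7 cities.
No choice of 2 routes does better; here Norwich is left uncovered.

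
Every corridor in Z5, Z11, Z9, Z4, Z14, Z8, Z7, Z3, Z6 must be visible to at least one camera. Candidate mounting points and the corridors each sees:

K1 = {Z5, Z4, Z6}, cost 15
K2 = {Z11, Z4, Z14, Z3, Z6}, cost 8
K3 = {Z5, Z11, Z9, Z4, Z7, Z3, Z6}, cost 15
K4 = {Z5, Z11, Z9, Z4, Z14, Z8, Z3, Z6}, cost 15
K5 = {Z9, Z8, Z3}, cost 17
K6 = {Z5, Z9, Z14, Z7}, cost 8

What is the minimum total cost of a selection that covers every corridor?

K4, K6 cover every corridor at cost 15 + 8 = 23.
Any cover uses at least 2 camera mounts; among all covering selections none totals below 23.

23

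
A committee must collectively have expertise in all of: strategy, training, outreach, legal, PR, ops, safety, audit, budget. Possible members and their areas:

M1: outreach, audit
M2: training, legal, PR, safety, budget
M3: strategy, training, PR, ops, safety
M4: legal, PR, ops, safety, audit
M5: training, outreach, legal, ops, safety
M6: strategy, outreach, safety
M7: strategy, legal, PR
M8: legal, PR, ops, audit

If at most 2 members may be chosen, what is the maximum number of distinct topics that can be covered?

7

Choosing M1, M2 covers {training, outreach, legal, PR, safety, audit, budget} — 7 topics.
No choice of 2 members does better; here strategy, ops are left uncovered.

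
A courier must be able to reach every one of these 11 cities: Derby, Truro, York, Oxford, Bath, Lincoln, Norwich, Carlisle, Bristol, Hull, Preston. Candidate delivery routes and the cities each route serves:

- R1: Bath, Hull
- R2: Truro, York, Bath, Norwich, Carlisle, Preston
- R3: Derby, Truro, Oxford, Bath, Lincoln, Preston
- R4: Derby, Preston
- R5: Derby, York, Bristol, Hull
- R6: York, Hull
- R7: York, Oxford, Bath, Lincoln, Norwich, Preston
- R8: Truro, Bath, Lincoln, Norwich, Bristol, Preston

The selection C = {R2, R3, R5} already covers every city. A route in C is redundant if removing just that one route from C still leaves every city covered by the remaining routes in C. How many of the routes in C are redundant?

0

Drop R2: Norwich, Carlisle uncovered — not redundant.
Drop R3: Oxford, Lincoln uncovered — not redundant.
Drop R5: Bristol, Hull uncovered — not redundant.
None of the routes in C is redundant.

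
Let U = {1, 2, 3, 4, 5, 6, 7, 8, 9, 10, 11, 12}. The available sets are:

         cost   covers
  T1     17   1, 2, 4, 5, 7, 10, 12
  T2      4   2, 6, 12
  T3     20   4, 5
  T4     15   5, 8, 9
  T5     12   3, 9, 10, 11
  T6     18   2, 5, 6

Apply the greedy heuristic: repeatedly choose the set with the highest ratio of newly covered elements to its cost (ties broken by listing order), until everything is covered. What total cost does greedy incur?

48

Pick 1: T2 adds 3 new (2, 6, 12) at cost 4 (ratio 3/4).
Pick 2: T5 adds 4 new (3, 9, 10, 11) at cost 12 (ratio 4/12).
Pick 3: T1 adds 4 new (1, 4, 5, 7) at cost 17 (ratio 4/17).
Pick 4: T4 adds 1 new (8) at cost 15 (ratio 1/15).
Greedy total cost: 4 + 12 + 17 + 15 = 48.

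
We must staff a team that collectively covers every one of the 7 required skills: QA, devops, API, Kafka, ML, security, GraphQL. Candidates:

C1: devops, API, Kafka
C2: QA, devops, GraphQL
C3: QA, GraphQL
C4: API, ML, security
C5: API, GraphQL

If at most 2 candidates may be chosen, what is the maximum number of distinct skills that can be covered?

6

Choosing C2, C4 covers {QA, devops, API, ML, security, GraphQL} — 6 skills.
No choice of 2 candidates does better; here Kafka is left uncovered.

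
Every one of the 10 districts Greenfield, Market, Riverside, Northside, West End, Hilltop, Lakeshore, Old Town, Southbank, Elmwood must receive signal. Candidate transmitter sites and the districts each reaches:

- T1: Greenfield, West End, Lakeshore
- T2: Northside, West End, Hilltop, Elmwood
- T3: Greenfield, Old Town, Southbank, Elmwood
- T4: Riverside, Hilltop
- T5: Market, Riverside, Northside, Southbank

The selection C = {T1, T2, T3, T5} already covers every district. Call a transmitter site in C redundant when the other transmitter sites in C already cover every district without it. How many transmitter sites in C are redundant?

Drop T1: Lakeshore uncovered — not redundant.
Drop T2: Hilltop uncovered — not redundant.
Drop T3: Old Town uncovered — not redundant.
Drop T5: Market, Riverside uncovered — not redundant.
None of the transmitter sites in C is redundant.

0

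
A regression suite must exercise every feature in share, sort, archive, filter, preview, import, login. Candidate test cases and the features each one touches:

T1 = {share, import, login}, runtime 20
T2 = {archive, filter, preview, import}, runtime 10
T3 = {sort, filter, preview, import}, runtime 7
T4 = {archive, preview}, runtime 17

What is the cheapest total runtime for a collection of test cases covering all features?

37

T1, T2, T3 cover every feature at runtime 20 + 10 + 7 = 37.
Any cover uses at least 3 test cases; among all covering selections none totals below 37.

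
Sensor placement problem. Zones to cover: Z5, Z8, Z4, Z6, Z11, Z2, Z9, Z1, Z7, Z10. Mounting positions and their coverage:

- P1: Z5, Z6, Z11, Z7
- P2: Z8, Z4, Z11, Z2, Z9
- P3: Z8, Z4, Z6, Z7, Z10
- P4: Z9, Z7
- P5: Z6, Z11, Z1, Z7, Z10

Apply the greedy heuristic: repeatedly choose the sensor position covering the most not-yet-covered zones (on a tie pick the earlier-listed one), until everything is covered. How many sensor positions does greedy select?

3

Pick 1: P2 covers 5 new zones (Z8, Z4, Z11, Z2, Z9).
Pick 2: P5 covers 4 new zones (Z6, Z1, Z7, Z10).
Pick 3: P1 covers 1 new zones (Z5).
Greedy uses 3 sensor positions.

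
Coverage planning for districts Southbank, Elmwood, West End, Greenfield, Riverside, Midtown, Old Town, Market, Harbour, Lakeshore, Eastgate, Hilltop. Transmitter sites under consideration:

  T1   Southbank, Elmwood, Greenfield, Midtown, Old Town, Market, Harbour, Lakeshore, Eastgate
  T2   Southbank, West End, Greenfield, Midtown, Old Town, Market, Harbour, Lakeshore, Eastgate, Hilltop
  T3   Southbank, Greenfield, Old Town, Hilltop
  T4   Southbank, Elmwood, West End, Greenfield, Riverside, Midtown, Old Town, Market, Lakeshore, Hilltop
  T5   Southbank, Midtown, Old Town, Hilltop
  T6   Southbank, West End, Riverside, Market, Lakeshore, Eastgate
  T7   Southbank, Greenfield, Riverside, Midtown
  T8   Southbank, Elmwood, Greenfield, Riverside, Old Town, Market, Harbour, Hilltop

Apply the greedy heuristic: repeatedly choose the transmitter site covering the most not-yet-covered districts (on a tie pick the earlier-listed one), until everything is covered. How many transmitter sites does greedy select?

Pick 1: T2 covers 10 new districts (Southbank, West End, Greenfield, Midtown, Old Town, Market, Harbour, Lakeshore, Eastgate, Hilltop).
Pick 2: T4 covers 2 new districts (Elmwood, Riverside).
Greedy uses 2 transmitter sites.

2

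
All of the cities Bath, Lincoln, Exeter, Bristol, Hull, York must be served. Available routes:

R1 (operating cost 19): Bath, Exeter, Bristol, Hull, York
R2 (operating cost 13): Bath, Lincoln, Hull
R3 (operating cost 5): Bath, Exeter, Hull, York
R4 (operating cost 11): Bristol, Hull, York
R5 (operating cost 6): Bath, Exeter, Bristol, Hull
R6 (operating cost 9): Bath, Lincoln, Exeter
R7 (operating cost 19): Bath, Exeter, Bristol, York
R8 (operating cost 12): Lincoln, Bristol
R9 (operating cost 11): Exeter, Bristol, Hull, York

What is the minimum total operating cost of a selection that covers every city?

17

R3, R8 cover every city at operating cost 5 + 12 = 17.
Any cover uses at least 2 routes; among all covering selections none totals below 17.
Greedy by coverage-per-operating cost would pick R3, R5, R6 for 20 — worse than the optimum 17.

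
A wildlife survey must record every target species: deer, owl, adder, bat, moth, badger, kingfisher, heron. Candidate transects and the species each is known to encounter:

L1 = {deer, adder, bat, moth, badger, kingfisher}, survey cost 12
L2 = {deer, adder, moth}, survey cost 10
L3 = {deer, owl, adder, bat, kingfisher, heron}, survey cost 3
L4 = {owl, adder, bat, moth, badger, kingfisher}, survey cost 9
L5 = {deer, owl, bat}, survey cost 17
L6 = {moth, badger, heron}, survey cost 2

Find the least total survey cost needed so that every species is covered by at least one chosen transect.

5

L3, L6 cover every species at survey cost 3 + 2 = 5.
Any cover uses at least 2 transects; among all covering selections none totals below 5.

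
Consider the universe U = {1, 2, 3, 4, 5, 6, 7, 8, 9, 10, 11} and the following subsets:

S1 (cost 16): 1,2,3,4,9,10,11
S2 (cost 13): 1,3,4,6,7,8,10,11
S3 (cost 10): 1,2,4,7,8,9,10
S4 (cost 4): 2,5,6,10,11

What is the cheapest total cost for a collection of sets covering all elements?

S2, S3, S4 cover every element at cost 13 + 10 + 4 = 27.
Any cover uses at least 3 sets; among all covering selections none totals below 27.

27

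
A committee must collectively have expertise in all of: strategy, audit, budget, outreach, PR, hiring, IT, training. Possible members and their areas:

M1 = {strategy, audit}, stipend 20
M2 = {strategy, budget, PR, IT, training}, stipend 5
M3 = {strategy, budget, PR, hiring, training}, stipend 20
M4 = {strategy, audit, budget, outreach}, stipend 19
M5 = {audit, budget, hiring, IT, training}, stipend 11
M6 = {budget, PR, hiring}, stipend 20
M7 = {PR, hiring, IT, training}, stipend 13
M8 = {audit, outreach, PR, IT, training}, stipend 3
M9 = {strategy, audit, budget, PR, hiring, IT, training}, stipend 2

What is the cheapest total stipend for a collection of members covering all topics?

M8, M9 cover every topic at stipend 3 + 2 = 5.
Any cover uses at least 2 members; among all covering selections none totals below 5.

5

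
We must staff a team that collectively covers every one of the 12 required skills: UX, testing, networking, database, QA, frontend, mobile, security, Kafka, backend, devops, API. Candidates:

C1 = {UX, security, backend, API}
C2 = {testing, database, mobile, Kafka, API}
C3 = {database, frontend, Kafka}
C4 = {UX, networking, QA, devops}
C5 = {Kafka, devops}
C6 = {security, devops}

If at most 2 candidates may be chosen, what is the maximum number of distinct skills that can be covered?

9

Choosing C2, C4 covers {UX, testing, networking, database, QA, mobile, Kafka, devops, API} — 9 skills.
No choice of 2 candidates does better; here frontend, security, backend are left uncovered.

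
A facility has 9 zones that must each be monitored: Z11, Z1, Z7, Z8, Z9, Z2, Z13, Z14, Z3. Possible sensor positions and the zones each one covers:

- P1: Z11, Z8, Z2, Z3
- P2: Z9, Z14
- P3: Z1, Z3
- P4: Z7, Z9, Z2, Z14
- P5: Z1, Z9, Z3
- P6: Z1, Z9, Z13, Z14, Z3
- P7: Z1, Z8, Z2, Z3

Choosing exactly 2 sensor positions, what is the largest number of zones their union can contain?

8

Choosing P1, P6 covers {Z11, Z1, Z8, Z9, Z2, Z13, Z14, Z3} — 8 zones.
No choice of 2 sensor positions does better; here Z7 is left uncovered.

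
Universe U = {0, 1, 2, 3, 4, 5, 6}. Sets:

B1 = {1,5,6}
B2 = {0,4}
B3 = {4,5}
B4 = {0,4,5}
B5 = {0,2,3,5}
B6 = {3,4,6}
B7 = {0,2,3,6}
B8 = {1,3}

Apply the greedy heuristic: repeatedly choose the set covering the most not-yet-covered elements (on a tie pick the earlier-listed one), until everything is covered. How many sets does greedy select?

3

Pick 1: B5 covers 4 new elements (0, 2, 3, 5).
Pick 2: B1 covers 2 new elements (1, 6).
Pick 3: B2 covers 1 new elements (4).
Greedy uses 3 sets.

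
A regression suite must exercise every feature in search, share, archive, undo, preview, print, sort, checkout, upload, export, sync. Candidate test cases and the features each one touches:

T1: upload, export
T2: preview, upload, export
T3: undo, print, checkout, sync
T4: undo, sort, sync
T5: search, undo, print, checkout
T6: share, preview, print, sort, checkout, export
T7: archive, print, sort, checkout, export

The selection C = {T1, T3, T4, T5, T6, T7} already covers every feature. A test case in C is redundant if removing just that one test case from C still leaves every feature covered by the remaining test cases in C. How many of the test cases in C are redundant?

2

Drop T1: upload uncovered — not redundant.
Drop T3: the rest still cover every feature — redundant.
Drop T4: the rest still cover every feature — redundant.
Drop T5: search uncovered — not redundant.
Drop T6: share, preview uncovered — not redundant.
Drop T7: archive uncovered — not redundant.
2 redundant: T3, T4.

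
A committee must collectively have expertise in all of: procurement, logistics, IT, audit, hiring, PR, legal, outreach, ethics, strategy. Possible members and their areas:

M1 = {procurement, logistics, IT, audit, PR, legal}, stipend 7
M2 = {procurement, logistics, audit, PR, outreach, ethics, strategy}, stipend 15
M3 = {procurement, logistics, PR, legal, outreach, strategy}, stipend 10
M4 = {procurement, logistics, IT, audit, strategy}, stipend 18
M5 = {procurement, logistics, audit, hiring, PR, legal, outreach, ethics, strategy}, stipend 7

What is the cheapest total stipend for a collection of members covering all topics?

M1, M5 cover every topic at stipend 7 + 7 = 14.
Any cover uses at least 2 members; among all covering selections none totals below 14.

14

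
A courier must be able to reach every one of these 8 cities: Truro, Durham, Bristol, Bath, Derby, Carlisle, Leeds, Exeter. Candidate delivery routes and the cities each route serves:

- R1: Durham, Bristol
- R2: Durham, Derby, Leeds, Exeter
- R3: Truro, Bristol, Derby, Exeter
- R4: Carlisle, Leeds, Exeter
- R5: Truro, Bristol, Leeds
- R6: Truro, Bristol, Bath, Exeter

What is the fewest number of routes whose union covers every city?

3

R2, R4, R6 together cover {Truro, Durham, Bristol, Bath, Derby, Carlisle, Leeds, Exeter} — every city.
No 2 of the 6 routes cover everything (all 15 pairs fall short), so 3 is minimum.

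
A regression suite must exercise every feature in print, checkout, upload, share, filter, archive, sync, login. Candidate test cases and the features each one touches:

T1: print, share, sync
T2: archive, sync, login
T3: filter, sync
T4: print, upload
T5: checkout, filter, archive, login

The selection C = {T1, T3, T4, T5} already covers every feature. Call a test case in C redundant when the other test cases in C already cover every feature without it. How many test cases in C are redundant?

Drop T1: share uncovered — not redundant.
Drop T3: the rest still cover every feature — redundant.
Drop T4: upload uncovered — not redundant.
Drop T5: checkout, archive, login uncovered — not redundant.
1 redundant: T3.

1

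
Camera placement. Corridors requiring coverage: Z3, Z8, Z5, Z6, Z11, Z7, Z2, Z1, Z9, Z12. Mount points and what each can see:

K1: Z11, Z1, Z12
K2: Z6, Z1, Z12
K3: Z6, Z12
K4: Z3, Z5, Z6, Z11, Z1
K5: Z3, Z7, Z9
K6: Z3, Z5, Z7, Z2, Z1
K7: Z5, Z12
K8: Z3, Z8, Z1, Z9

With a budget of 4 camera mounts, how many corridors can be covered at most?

10

Choosing K1, K2, K6, K8 covers {Z3, Z8, Z5, Z6, Z11, Z7, Z2, Z1, Z9, Z12} — 10 corridors.
That is all 10 corridors.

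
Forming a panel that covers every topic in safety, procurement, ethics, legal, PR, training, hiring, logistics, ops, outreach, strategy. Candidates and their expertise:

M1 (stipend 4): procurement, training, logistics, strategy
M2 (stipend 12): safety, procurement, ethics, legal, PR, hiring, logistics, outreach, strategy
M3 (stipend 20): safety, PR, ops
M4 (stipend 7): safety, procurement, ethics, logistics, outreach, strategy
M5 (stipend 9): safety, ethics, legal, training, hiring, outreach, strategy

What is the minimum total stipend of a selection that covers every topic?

33

M1, M3, M5 cover every topic at stipend 4 + 20 + 9 = 33.
Any cover uses at least 3 members; among all covering selections none totals below 33.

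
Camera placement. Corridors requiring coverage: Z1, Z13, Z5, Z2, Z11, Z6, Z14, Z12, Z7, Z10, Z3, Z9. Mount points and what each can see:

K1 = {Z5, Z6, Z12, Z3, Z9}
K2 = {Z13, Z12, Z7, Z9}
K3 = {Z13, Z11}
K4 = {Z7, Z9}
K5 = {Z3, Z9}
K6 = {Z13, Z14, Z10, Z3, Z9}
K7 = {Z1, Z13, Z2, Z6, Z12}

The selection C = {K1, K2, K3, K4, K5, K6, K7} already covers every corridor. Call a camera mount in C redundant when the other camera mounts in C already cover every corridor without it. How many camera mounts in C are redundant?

Drop K1: Z5 uncovered — not redundant.
Drop K2: the rest still cover every corridor — redundant.
Drop K3: Z11 uncovered — not redundant.
Drop K4: the rest still cover every corridor — redundant.
Drop K5: the rest still cover every corridor — redundant.
Drop K6: Z14, Z10 uncovered — not redundant.
Drop K7: Z1, Z2 uncovered — not redundant.
3 redundant: K2, K4, K5.

3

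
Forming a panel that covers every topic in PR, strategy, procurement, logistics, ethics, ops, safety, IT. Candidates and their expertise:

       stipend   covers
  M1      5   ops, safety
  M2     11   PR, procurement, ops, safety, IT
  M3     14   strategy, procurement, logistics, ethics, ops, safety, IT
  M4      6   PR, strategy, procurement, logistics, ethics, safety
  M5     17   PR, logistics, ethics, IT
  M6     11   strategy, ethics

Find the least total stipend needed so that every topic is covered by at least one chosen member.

17

M2, M4 cover every topic at stipend 11 + 6 = 17.
Any cover uses at least 2 members; among all covering selections none totals below 17.
Greedy by coverage-per-stipend would pick M4, M1, M2 for 22 — worse than the optimum 17.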